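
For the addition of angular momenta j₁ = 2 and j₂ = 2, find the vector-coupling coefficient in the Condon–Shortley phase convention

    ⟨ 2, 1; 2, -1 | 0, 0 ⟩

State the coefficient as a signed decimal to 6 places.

-0.447214

√[1·4!0!0!/5! · 3!1!1!3!0!0!] = √(36/5)
  +(−1)^1/∏(1,3,0,0,0,0)! = -1/6  (running -1/6)
⟨..|..⟩ = √(36/5)·(-1/6) = -0.447214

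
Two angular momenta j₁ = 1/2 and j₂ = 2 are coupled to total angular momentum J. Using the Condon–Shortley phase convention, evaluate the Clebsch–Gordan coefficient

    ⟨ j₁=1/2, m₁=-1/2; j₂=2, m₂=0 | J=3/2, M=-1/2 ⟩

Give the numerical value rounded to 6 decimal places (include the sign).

−√(2/5) = -0.632456

√[4·1!0!3!/5! · 0!1!2!2!1!2!] = √(8/5)
  +(−1)^1/∏(1,0,0,1,0,2)! = -1/2  (running -1/2)
⟨..|..⟩ = √(8/5)·(-1/2) = -0.632456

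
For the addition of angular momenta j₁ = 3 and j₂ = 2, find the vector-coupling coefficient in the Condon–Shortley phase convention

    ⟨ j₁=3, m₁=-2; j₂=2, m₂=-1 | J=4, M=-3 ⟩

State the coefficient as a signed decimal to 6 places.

−√(1/20) ≈ -0.223607

j₁+j₂−J=1  J+j₁−j₂=5  J−j₁+j₂=3  j₁+j₂+J+1=10
(j₁±m₁, j₂±m₂, J±M) = (1,5,1,3,1,7)
P² = 6480
sum k=0..1:
  [0] +1/240 = 1/240
  [1] −1/144 = -1/144
S = -1/360
C² = P²·S² = 1/20 ; C = -0.223607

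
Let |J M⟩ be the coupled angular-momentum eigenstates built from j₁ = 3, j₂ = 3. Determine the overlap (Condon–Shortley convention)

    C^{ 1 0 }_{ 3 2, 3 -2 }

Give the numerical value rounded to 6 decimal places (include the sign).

triangle: 5!×1!×1!/8! = 120/40320
(j±m)!: 5!×1!×1!×5!×1!×1! = 14400
prefactor² = (2J+1)×Δ×N² = 900/7
  k=0: +1/(0!×5!×1!×1!×0!×0!) = 1/120
  k=1: −1/(1!×4!×0!×0!×1!×1!) = -1/24
Σ = -1/30  ⇒  CG² = 900/7×(-1/30)² = 1/7
CG = −√(1/7) = -0.377964

-0.377964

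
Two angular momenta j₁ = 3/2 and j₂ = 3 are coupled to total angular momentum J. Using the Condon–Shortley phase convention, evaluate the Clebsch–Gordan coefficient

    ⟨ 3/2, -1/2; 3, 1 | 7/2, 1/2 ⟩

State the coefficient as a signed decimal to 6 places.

j₁+j₂−J=1  J+j₁−j₂=2  J−j₁+j₂=5  j₁+j₂+J+1=9
(j₁±m₁, j₂±m₂, J±M) = (1,2,4,2,4,3)
P² = 512/7
sum k=0..1:
  [0] +1/48 = 1/48
  [1] −1/12 = -1/12
S = -1/16
C² = P²·S² = 2/7 ; C = -0.534522

-0.534522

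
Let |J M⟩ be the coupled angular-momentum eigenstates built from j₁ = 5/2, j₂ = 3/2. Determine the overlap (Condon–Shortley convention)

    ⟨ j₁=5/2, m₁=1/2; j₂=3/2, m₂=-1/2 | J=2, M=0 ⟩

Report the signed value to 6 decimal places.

-0.267261  (= −√(1/14))

√[5·2!3!1!/7! · 3!2!1!2!2!2!] = √(8/7)
  +(−1)^0/∏(0,2,2,1,1,0)! = 1/4  (running 1/4)
  +(−1)^1/∏(1,1,1,0,2,1)! = -1/2  (running -1/4)
⟨..|..⟩ = √(8/7)·(-1/4) = -0.267261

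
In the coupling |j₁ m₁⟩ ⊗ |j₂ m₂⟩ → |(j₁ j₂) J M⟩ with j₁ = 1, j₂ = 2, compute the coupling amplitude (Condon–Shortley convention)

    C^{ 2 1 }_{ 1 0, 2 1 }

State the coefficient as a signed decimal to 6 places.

-0.408248

j₁+j₂−J=1  J+j₁−j₂=1  J−j₁+j₂=3  j₁+j₂+J+1=6
(j₁±m₁, j₂±m₂, J±M) = (1,1,3,1,3,1)
P² = 3/2
sum k=0..1:
  [0] +1/6 = 1/6
  [1] −1/2 = -1/2
S = -1/3
C² = P²·S² = 1/6 ; C = -0.408248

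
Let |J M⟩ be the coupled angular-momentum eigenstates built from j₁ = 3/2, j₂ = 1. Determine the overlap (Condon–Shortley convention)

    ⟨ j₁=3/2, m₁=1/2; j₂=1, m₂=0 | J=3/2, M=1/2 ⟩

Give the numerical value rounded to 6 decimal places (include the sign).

+0.258199

√[4·1!2!1!/5! · 2!1!1!1!2!1!] = √(4/15)
  +(−1)^0/∏(0,1,1,1,1,0)! = 1  (running 1)
  +(−1)^1/∏(1,0,0,0,2,1)! = -1/2  (running 1/2)
⟨..|..⟩ = √(4/15)·(1/2) = +0.258199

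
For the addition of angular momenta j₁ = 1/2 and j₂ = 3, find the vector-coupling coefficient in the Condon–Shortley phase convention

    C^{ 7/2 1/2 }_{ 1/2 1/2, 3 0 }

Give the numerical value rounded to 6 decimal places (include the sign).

+0.755929

triangle: 0!*1!*6!/8! = 720/40320
(j±m)!: 1!*0!*3!*3!*4!*3! = 5184
prefactor² = (2J+1)*Δ*N² = 5184/7
  k=0: +1/(0!*0!*0!*3!*1!*3!) = 1/36
Σ = 1/36  ⇒  CG² = 5184/7*1/36² = 4/7
CG = +√(4/7) = +0.755929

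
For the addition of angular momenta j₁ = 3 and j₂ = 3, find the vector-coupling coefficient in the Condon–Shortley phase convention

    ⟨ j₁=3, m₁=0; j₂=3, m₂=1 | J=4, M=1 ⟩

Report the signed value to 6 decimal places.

−√(15/154) ≈ -0.312094

triangle: 2!×4!×4!/11! = 1152/39916800
(j±m)!: 3!×3!×4!×2!×5!×3! = 1244160
prefactor² = (2J+1)×Δ×N² = 124416/385
  k=0: +1/(0!×2!×3!×4!×1!×0!) = 1/288
  k=1: −1/(1!×1!×2!×3!×2!×1!) = -1/24
  k=2: +1/(2!×0!×1!×2!×3!×2!) = 1/48
Σ = -5/288  ⇒  CG² = 124416/385×(-5/288)² = 15/154
CG = −√(15/154) = -0.312094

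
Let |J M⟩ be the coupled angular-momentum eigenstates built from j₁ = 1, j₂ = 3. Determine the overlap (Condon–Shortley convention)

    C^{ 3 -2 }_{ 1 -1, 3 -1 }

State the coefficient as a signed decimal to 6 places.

triangle: 1!*1!*5!/8! = 120/40320
(j±m)!: 0!*2!*2!*4!*1!*5! = 11520
prefactor² = (2J+1)*Δ*N² = 240
  k=1: −1/(1!*0!*1!*1!*0!*4!) = -1/24
Σ = -1/24  ⇒  CG² = 240*(-1/24)² = 5/12
CG = −√(5/12) = -0.645497

−√(5/12) ≈ -0.645497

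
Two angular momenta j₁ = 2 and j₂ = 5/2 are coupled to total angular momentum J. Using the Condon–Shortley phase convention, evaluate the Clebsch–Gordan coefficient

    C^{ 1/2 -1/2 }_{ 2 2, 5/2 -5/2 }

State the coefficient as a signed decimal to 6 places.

j₁+j₂−J=4  J+j₁−j₂=0  J−j₁+j₂=1  j₁+j₂+J+1=6
(j₁±m₁, j₂±m₂, J±M) = (4,0,0,5,0,1)
P² = 192
sum k=0..0:
  [0] +1/24 = 1/24
S = 1/24
C² = P²·S² = 1/3 ; C = +0.577350

+0.577350  (= +√(1/3))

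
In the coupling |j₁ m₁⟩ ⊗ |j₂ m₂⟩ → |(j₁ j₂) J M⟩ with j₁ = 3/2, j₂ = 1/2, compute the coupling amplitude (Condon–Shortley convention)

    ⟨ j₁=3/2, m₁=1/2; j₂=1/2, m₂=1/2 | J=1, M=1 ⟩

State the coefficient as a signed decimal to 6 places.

triangle: 1!·2!·0!/4! = 2/24
(j±m)!: 2!·1!·1!·0!·2!·0! = 4
prefactor² = (2J+1)·Δ·N² = 1
  k=1: −1/(1!·0!·0!·0!·2!·0!) = -1/2
Σ = -1/2  ⇒  CG² = 1·(-1/2)² = 1/4
CG = −√(1/4) = -0.500000

−√(1/4) ≈ -0.500000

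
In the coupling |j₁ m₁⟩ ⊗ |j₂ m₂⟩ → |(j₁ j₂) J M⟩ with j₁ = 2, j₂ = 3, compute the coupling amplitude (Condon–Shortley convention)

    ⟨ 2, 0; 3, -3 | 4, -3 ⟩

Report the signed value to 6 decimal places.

+√(9/20) ≈ +0.670820

triangle: 1!×3!×5!/10! = 720/3628800
(j±m)!: 2!×2!×0!×6!×1!×7! = 14515200
prefactor² = (2J+1)×Δ×N² = 25920
  k=0: +1/(0!×1!×2!×0!×1!×5!) = 1/240
Σ = 1/240  ⇒  CG² = 25920×1/240² = 9/20
CG = +√(9/20) = +0.670820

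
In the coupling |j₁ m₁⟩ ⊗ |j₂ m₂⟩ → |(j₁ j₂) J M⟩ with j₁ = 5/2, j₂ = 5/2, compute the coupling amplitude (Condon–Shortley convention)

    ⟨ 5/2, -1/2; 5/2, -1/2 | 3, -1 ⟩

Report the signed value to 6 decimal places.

√[7·2!3!3!/9! · 2!3!2!3!2!4!] = √(48/5)
  +(−1)^0/∏(0,2,3,2,0,1)! = 1/24  (running 1/24)
  +(−1)^1/∏(1,1,2,1,1,2)! = -1/4  (running -5/24)
  +(−1)^2/∏(2,0,1,0,2,3)! = 1/24  (running -1/6)
⟨..|..⟩ = √(48/5)·(-1/6) = -0.516398

−√(4/15) = -0.516398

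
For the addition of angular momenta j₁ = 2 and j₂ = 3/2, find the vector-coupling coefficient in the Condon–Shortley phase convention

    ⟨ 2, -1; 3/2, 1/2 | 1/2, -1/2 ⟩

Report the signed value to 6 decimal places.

√[2·3!1!0!/5! · 1!3!2!1!0!1!] = √(6/5)
  +(−1)^2/∏(2,1,1,0,0,0)! = 1/2  (running 1/2)
⟨..|..⟩ = √(6/5)·(1/2) = +0.547723

+√(3/10) = +0.547723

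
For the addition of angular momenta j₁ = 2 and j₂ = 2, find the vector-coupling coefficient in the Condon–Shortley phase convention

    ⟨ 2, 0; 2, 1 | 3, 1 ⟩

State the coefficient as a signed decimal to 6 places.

−√(1/5) ≈ -0.447214

j₁+j₂−J=1  J+j₁−j₂=3  J−j₁+j₂=3  j₁+j₂+J+1=8
(j₁±m₁, j₂±m₂, J±M) = (2,2,3,1,4,2)
P² = 36/5
sum k=0..1:
  [0] +1/12 = 1/12
  [1] −1/4 = -1/4
S = -1/6
C² = P²·S² = 1/5 ; C = -0.447214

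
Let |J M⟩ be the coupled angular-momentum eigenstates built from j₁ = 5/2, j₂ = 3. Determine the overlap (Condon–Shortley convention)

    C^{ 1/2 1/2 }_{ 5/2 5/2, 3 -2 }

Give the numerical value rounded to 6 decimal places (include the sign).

+√(1/21) = +0.218218

j₁+j₂−J=5  J+j₁−j₂=0  J−j₁+j₂=1  j₁+j₂+J+1=7
(j₁±m₁, j₂±m₂, J±M) = (5,0,1,5,1,0)
P² = 4800/7
sum k=0..0:
  [0] +1/120 = 1/120
S = 1/120
C² = P²·S² = 1/21 ; C = +0.218218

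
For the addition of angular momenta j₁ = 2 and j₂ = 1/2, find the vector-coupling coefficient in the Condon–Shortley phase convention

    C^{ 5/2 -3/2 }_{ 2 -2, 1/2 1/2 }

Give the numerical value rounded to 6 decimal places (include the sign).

j₁+j₂−J=0  J+j₁−j₂=4  J−j₁+j₂=1  j₁+j₂+J+1=6
(j₁±m₁, j₂±m₂, J±M) = (0,4,1,0,1,4)
P² = 576/5
sum k=0..0:
  [0] +1/24 = 1/24
S = 1/24
C² = P²·S² = 1/5 ; C = +0.447214

+√(1/5) = +0.447214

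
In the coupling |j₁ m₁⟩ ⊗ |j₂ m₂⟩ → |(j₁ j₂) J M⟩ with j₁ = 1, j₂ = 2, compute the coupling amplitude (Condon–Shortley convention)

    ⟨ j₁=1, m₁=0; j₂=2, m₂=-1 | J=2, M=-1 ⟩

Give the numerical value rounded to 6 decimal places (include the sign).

+0.408248

j₁+j₂−J=1  J+j₁−j₂=1  J−j₁+j₂=3  j₁+j₂+J+1=6
(j₁±m₁, j₂±m₂, J±M) = (1,1,1,3,1,3)
P² = 3/2
sum k=0..1:
  [0] +1/2 = 1/2
  [1] −1/6 = -1/6
S = 1/3
C² = P²·S² = 1/6 ; C = +0.408248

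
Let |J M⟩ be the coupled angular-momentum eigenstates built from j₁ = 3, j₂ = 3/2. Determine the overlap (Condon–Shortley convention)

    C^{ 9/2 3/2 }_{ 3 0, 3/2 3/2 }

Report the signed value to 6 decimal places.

+0.487950

√[10·0!6!3!/10! · 3!3!3!0!6!3!] = √(77760/7)
  +(−1)^0/∏(0,0,3,3,3,0)! = 1/216  (running 1/216)
⟨..|..⟩ = √(77760/7)·(1/216) = +0.487950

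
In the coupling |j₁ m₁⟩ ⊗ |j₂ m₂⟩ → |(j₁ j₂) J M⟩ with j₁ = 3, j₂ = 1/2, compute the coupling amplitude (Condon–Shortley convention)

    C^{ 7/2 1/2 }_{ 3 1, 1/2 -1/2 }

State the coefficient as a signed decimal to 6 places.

+√(3/7) = +0.654654

j₁+j₂−J=0  J+j₁−j₂=6  J−j₁+j₂=1  j₁+j₂+J+1=8
(j₁±m₁, j₂±m₂, J±M) = (4,2,0,1,4,3)
P² = 6912/7
sum k=0..0:
  [0] +1/48 = 1/48
S = 1/48
C² = P²·S² = 3/7 ; C = +0.654654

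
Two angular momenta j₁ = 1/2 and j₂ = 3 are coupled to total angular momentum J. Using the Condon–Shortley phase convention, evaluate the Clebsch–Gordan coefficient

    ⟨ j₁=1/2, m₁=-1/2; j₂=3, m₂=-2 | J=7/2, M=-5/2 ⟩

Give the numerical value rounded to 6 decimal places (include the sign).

+0.925820

√[8·0!1!6!/8! · 0!1!1!5!1!6!] = √(86400/7)
  +(−1)^0/∏(0,0,1,1,0,5)! = 1/120  (running 1/120)
⟨..|..⟩ = √(86400/7)·(1/120) = +0.925820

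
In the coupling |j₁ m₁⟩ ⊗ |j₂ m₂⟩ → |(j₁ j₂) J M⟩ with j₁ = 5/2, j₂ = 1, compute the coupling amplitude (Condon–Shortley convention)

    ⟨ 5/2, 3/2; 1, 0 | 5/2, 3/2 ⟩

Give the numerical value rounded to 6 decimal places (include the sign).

√[6·1!4!1!/7! · 4!1!1!1!4!1!] = √(576/35)
  +(−1)^0/∏(0,1,1,1,3,0)! = 1/6  (running 1/6)
  +(−1)^1/∏(1,0,0,0,4,1)! = -1/24  (running 1/8)
⟨..|..⟩ = √(576/35)·(1/8) = +0.507093

+√(9/35) ≈ +0.507093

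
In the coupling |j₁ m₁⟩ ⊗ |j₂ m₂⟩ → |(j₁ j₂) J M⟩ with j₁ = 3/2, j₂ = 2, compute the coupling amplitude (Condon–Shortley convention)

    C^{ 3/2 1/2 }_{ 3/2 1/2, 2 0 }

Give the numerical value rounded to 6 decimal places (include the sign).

triangle: 2!·1!·2!/6! = 4/720
(j±m)!: 2!·1!·2!·2!·2!·1! = 16
prefactor² = (2J+1)·Δ·N² = 16/45
  k=0: +1/(0!·2!·1!·2!·0!·0!) = 1/4
  k=1: −1/(1!·1!·0!·1!·1!·1!) = -1
Σ = -3/4  ⇒  CG² = 16/45·(-3/4)² = 1/5
CG = −√(1/5) = -0.447214

-0.447214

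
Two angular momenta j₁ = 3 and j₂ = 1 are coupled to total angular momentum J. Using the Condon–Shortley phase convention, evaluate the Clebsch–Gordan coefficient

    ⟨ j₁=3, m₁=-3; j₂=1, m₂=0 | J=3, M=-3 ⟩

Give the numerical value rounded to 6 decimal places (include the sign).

−√(3/4) = -0.866025

triangle: 1!*5!*1!/8! = 120/40320
(j±m)!: 0!*6!*1!*1!*0!*6! = 518400
prefactor² = (2J+1)*Δ*N² = 10800
  k=1: −1/(1!*0!*5!*0!*0!*1!) = -1/120
Σ = -1/120  ⇒  CG² = 10800*(-1/120)² = 3/4
CG = −√(3/4) = -0.866025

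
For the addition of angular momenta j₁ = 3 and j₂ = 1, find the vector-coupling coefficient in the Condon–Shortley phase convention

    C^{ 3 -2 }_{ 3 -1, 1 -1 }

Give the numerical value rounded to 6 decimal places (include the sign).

+0.645497

√[7·1!5!1!/8! · 2!4!0!2!1!5!] = √(240)
  +(−1)^0/∏(0,1,4,0,1,1)! = 1/24  (running 1/24)
⟨..|..⟩ = √(240)·(1/24) = +0.645497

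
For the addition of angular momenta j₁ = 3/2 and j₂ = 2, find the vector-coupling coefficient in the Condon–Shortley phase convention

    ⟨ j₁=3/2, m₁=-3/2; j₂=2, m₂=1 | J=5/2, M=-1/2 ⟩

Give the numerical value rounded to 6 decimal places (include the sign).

triangle: 1!×2!×3!/7! = 12/5040
(j±m)!: 0!×3!×3!×1!×2!×3! = 432
prefactor² = (2J+1)×Δ×N² = 216/35
  k=1: −1/(1!×0!×2!×2!×0!×1!) = -1/4
Σ = -1/4  ⇒  CG² = 216/35×(-1/4)² = 27/70
CG = −√(27/70) = -0.621059

-0.621059  (= −√(27/70))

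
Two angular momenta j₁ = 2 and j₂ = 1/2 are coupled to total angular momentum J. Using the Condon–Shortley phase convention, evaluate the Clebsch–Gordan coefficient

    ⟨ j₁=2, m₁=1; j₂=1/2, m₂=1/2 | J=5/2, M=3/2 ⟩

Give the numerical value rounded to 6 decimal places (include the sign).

triangle: 0!·4!·1!/6! = 24/720
(j±m)!: 3!·1!·1!·0!·4!·1! = 144
prefactor² = (2J+1)·Δ·N² = 144/5
  k=0: +1/(0!·0!·1!·1!·3!·0!) = 1/6
Σ = 1/6  ⇒  CG² = 144/5·1/6² = 4/5
CG = +√(4/5) = +0.894427

+√(4/5) = +0.894427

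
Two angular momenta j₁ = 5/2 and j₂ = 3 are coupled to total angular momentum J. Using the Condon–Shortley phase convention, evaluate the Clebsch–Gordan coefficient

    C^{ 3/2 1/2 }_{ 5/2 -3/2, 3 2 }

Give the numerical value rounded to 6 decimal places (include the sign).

-0.218218

√[4·4!1!2!/8! · 1!4!5!1!2!1!] = √(192/7)
  +(−1)^3/∏(3,1,1,2,0,0)! = -1/12  (running -1/12)
  +(−1)^4/∏(4,0,0,1,1,1)! = 1/24  (running -1/24)
⟨..|..⟩ = √(192/7)·(-1/24) = -0.218218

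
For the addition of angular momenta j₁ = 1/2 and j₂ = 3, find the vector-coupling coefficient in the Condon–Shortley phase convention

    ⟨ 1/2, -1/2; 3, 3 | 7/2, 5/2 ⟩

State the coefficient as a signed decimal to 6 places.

+0.377964  (= +√(1/7))

triangle: 0!*1!*6!/8! = 720/40320
(j±m)!: 0!*1!*6!*0!*6!*1! = 518400
prefactor² = (2J+1)*Δ*N² = 518400/7
  k=0: +1/(0!*0!*1!*6!*0!*0!) = 1/720
Σ = 1/720  ⇒  CG² = 518400/7*1/720² = 1/7
CG = +√(1/7) = +0.377964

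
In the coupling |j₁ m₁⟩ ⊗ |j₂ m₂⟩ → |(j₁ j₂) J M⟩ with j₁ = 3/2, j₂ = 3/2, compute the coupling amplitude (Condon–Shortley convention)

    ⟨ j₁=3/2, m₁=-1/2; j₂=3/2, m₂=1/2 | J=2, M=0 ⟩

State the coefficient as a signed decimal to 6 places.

√[5·1!2!2!/6! · 1!2!2!1!2!2!] = √(4/9)
  +(−1)^0/∏(0,1,2,2,0,0)! = 1/4  (running 1/4)
  +(−1)^1/∏(1,0,1,1,1,1)! = -1  (running -3/4)
⟨..|..⟩ = √(4/9)·(-3/4) = -0.500000

−√(1/4) ≈ -0.500000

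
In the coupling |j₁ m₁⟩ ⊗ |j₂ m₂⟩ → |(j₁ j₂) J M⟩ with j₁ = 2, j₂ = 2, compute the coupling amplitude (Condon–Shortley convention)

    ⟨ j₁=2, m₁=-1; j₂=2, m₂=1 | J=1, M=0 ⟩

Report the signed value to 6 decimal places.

triangle: 3!*1!*1!/6! = 6/720
(j±m)!: 1!*3!*3!*1!*1!*1! = 36
prefactor² = (2J+1)*Δ*N² = 9/10
  k=2: +1/(2!*1!*1!*1!*0!*0!) = 1/2
  k=3: −1/(3!*0!*0!*0!*1!*1!) = -1/6
Σ = 1/3  ⇒  CG² = 9/10*1/3² = 1/10
CG = +√(1/10) = +0.316228

+√(1/10) ≈ +0.316228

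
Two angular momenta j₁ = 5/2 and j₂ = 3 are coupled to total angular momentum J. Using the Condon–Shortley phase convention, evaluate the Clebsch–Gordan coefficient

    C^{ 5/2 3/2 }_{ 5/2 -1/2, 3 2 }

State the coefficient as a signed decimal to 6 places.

+0.267261  (= +√(1/14))

j₁+j₂−J=3  J+j₁−j₂=2  J−j₁+j₂=3  j₁+j₂+J+1=9
(j₁±m₁, j₂±m₂, J±M) = (2,3,5,1,4,1)
P² = 288/7
sum k=2..3:
  [2] +1/12 = 1/12
  [3] −1/24 = -1/24
S = 1/24
C² = P²·S² = 1/14 ; C = +0.267261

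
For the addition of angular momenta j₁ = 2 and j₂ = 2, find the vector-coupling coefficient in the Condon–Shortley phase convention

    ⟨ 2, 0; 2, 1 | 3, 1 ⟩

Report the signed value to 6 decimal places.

−√(1/5) ≈ -0.447214

j₁+j₂−J=1  J+j₁−j₂=3  J−j₁+j₂=3  j₁+j₂+J+1=8
(j₁±m₁, j₂±m₂, J±M) = (2,2,3,1,4,2)
P² = 36/5
sum k=0..1:
  [0] +1/12 = 1/12
  [1] −1/4 = -1/4
S = -1/6
C² = P²·S² = 1/5 ; C = -0.447214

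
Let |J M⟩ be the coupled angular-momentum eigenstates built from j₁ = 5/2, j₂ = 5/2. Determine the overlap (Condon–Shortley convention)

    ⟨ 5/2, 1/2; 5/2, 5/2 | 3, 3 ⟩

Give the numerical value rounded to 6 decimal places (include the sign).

triangle: 2!·3!·3!/9! = 72/362880
(j±m)!: 3!·2!·5!·0!·6!·0! = 1036800
prefactor² = (2J+1)·Δ·N² = 1440
  k=2: +1/(2!·0!·0!·3!·3!·0!) = 1/72
Σ = 1/72  ⇒  CG² = 1440·1/72² = 5/18
CG = +√(5/18) = +0.527046

+0.527046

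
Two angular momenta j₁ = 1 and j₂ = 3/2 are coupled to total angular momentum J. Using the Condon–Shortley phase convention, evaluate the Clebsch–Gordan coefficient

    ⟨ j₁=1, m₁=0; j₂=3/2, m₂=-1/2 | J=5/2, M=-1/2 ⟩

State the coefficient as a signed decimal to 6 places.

√[6·0!2!3!/6! · 1!1!1!2!2!3!] = √(12/5)
  +(−1)^0/∏(0,0,1,1,1,2)! = 1/2  (running 1/2)
⟨..|..⟩ = √(12/5)·(1/2) = +0.774597

+√(3/5) = +0.774597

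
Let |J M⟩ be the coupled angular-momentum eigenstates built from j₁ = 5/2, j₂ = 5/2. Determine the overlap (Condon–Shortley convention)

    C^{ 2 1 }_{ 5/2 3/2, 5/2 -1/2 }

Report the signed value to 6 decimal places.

-0.377964

√[5·3!2!2!/8! · 4!1!2!3!3!1!] = √(36/7)
  +(−1)^0/∏(0,3,1,2,1,0)! = 1/12  (running 1/12)
  +(−1)^1/∏(1,2,0,1,2,1)! = -1/4  (running -1/6)
⟨..|..⟩ = √(36/7)·(-1/6) = -0.377964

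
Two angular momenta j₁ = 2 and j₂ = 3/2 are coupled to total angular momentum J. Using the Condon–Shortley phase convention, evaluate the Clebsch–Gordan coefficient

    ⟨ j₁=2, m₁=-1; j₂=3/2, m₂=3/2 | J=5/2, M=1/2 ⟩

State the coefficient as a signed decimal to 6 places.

√[6·1!3!2!/7! · 1!3!3!0!3!2!] = √(216/35)
  +(−1)^1/∏(1,0,2,2,1,0)! = -1/4  (running -1/4)
⟨..|..⟩ = √(216/35)·(-1/4) = -0.621059

−√(27/70) ≈ -0.621059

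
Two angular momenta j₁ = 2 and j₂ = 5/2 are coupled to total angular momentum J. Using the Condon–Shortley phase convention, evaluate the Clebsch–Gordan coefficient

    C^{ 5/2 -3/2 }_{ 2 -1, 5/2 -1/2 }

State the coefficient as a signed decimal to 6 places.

-0.414039  (= −√(6/35))

j₁+j₂−J=2  J+j₁−j₂=2  J−j₁+j₂=3  j₁+j₂+J+1=8
(j₁±m₁, j₂±m₂, J±M) = (1,3,2,3,1,4)
P² = 216/35
sum k=1..2:
  [1] −1/4 = -1/4
  [2] +1/12 = 1/12
S = -1/6
C² = P²·S² = 6/35 ; C = -0.414039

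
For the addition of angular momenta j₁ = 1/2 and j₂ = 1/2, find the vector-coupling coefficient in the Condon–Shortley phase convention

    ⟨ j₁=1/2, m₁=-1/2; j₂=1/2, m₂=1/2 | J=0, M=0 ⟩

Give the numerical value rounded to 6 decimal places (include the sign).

−√(1/2) ≈ -0.707107

j₁+j₂−J=1  J+j₁−j₂=0  J−j₁+j₂=0  j₁+j₂+J+1=2
(j₁±m₁, j₂±m₂, J±M) = (0,1,1,0,0,0)
P² = 1/2
sum k=1..1:
  [1] −1/1 = -1
S = -1
C² = P²·S² = 1/2 ; C = -0.707107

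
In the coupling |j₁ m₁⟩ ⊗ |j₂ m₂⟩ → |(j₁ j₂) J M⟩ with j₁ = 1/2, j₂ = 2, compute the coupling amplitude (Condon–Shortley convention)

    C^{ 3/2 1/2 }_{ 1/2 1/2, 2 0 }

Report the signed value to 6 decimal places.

j₁+j₂−J=1  J+j₁−j₂=0  J−j₁+j₂=3  j₁+j₂+J+1=5
(j₁±m₁, j₂±m₂, J±M) = (1,0,2,2,2,1)
P² = 8/5
sum k=0..0:
  [0] +1/2 = 1/2
S = 1/2
C² = P²·S² = 2/5 ; C = +0.632456

+0.632456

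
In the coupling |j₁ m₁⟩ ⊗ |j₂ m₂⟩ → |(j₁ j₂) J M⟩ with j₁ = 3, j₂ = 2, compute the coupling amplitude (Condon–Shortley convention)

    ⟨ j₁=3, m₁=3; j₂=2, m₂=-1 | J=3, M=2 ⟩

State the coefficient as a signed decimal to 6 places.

√[7·2!4!2!/9! · 6!0!1!3!5!1!] = √(960)
  +(−1)^0/∏(0,2,0,1,4,1)! = 1/48  (running 1/48)
⟨..|..⟩ = √(960)·(1/48) = +0.645497

+√(5/12) = +0.645497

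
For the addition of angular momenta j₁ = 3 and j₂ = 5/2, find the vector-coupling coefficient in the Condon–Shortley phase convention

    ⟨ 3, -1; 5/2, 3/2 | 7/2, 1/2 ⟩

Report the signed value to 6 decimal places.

+0.356348

√[8·2!4!3!/10! · 2!4!4!1!4!3!] = √(18432/175)
  +(−1)^1/∏(1,1,3,3,1,0)! = -1/36  (running -1/36)
  +(−1)^2/∏(2,0,2,2,2,1)! = 1/16  (running 5/144)
⟨..|..⟩ = √(18432/175)·(5/144) = +0.356348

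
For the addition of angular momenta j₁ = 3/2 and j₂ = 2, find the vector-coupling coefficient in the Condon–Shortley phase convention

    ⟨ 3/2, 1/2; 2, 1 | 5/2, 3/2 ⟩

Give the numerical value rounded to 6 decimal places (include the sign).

−√(1/35) = -0.169031

√[6·1!2!3!/7! · 2!1!3!1!4!1!] = √(144/35)
  +(−1)^0/∏(0,1,1,3,1,0)! = 1/6  (running 1/6)
  +(−1)^1/∏(1,0,0,2,2,1)! = -1/4  (running -1/12)
⟨..|..⟩ = √(144/35)·(-1/12) = -0.169031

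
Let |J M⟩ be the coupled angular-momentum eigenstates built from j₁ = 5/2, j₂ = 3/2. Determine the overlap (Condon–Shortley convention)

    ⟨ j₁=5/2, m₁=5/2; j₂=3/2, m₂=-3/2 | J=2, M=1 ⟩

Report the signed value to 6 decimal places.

+√(5/14) ≈ +0.597614

√[5·2!3!1!/7! · 5!0!0!3!3!1!] = √(360/7)
  +(−1)^0/∏(0,2,0,0,3,1)! = 1/12  (running 1/12)
⟨..|..⟩ = √(360/7)·(1/12) = +0.597614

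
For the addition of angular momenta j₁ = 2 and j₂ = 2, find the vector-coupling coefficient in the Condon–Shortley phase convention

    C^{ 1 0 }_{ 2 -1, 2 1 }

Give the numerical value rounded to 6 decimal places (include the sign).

j₁+j₂−J=3  J+j₁−j₂=1  J−j₁+j₂=1  j₁+j₂+J+1=6
(j₁±m₁, j₂±m₂, J±M) = (1,3,3,1,1,1)
P² = 9/10
sum k=2..3:
  [2] +1/2 = 1/2
  [3] −1/6 = -1/6
S = 1/3
C² = P²·S² = 1/10 ; C = +0.316228

+0.316228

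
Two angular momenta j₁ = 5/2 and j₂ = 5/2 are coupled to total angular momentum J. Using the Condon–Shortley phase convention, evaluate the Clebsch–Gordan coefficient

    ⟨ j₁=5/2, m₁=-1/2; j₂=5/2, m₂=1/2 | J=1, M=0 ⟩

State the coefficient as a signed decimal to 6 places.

√[3·4!1!1!/7! · 2!3!3!2!1!1!] = √(72/35)
  +(−1)^2/∏(2,2,1,1,0,0)! = 1/4  (running 1/4)
  +(−1)^3/∏(3,1,0,0,1,1)! = -1/6  (running 1/12)
⟨..|..⟩ = √(72/35)·(1/12) = +0.119523

+√(1/70) = +0.119523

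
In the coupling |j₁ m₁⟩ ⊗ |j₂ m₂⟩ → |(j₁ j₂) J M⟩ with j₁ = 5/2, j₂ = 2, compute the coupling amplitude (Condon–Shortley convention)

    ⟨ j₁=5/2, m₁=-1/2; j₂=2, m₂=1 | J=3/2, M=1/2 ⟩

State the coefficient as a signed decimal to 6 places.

j₁+j₂−J=3  J+j₁−j₂=2  J−j₁+j₂=1  j₁+j₂+J+1=7
(j₁±m₁, j₂±m₂, J±M) = (2,3,3,1,2,1)
P² = 48/35
sum k=2..3:
  [2] +1/2 = 1/2
  [3] −1/12 = -1/12
S = 5/12
C² = P²·S² = 5/21 ; C = +0.487950

+0.487950  (= +√(5/21))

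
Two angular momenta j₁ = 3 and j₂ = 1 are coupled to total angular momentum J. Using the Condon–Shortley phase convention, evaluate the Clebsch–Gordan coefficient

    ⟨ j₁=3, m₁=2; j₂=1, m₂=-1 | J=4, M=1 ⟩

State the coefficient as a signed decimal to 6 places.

triangle: 0!×6!×2!/9! = 1440/362880
(j±m)!: 5!×1!×0!×2!×5!×3! = 172800
prefactor² = (2J+1)×Δ×N² = 43200/7
  k=0: +1/(0!×0!×1!×0!×5!×2!) = 1/240
Σ = 1/240  ⇒  CG² = 43200/7×1/240² = 3/28
CG = +√(3/28) = +0.327327

+0.327327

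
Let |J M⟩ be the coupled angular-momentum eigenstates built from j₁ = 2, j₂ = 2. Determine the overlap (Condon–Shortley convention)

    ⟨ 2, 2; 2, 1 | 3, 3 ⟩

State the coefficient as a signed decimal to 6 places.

triangle: 1!·3!·3!/8! = 36/40320
(j±m)!: 4!·0!·3!·1!·6!·0! = 103680
prefactor² = (2J+1)·Δ·N² = 648
  k=0: +1/(0!·1!·0!·3!·3!·0!) = 1/36
Σ = 1/36  ⇒  CG² = 648·1/36² = 1/2
CG = +√(1/2) = +0.707107

+0.707107  (= +√(1/2))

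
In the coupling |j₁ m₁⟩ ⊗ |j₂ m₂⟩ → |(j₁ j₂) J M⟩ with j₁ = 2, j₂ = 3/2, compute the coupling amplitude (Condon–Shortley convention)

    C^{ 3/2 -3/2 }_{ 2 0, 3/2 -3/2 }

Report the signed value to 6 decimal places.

+0.447214

j₁+j₂−J=2  J+j₁−j₂=2  J−j₁+j₂=1  j₁+j₂+J+1=6
(j₁±m₁, j₂±m₂, J±M) = (2,2,0,3,0,3)
P² = 16/5
sum k=0..0:
  [0] +1/4 = 1/4
S = 1/4
C² = P²·S² = 1/5 ; C = +0.447214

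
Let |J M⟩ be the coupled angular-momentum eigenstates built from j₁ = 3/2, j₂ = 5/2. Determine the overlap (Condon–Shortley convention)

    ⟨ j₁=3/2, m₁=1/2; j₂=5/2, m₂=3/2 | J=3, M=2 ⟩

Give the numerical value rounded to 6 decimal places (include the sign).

j₁+j₂−J=1  J+j₁−j₂=2  J−j₁+j₂=4  j₁+j₂+J+1=8
(j₁±m₁, j₂±m₂, J±M) = (2,1,4,1,5,1)
P² = 48
sum k=0..1:
  [0] +1/24 = 1/24
  [1] −1/12 = -1/12
S = -1/24
C² = P²·S² = 1/12 ; C = -0.288675

−√(1/12) ≈ -0.288675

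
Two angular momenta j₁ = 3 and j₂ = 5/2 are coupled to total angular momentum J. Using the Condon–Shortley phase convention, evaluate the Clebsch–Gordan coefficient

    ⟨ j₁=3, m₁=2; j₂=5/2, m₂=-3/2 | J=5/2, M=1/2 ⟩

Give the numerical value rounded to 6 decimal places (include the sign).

+√(1/14) ≈ +0.267261

j₁+j₂−J=3  J+j₁−j₂=3  J−j₁+j₂=2  j₁+j₂+J+1=9
(j₁±m₁, j₂±m₂, J±M) = (5,1,1,4,3,2)
P² = 288/7
sum k=0..1:
  [0] +1/12 = 1/12
  [1] −1/24 = -1/24
S = 1/24
C² = P²·S² = 1/14 ; C = +0.267261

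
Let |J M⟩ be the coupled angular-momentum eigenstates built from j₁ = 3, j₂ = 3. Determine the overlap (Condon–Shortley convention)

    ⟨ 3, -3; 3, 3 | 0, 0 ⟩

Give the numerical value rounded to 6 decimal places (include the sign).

√[1·6!0!0!/7! · 0!6!6!0!0!0!] = √(518400/7)
  +(−1)^6/∏(6,0,0,0,0,0)! = 1/720  (running 1/720)
⟨..|..⟩ = √(518400/7)·(1/720) = +0.377964

+0.377964  (= +√(1/7))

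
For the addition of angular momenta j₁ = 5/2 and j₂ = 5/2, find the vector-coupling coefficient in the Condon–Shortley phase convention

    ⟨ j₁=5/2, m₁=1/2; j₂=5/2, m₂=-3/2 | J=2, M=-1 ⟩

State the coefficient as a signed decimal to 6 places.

-0.377964

triangle: 3!×2!×2!/8! = 24/40320
(j±m)!: 3!×2!×1!×4!×1!×3! = 1728
prefactor² = (2J+1)×Δ×N² = 36/7
  k=0: +1/(0!×3!×2!×1!×0!×1!) = 1/12
  k=1: −1/(1!×2!×1!×0!×1!×2!) = -1/4
Σ = -1/6  ⇒  CG² = 36/7×(-1/6)² = 1/7
CG = −√(1/7) = -0.377964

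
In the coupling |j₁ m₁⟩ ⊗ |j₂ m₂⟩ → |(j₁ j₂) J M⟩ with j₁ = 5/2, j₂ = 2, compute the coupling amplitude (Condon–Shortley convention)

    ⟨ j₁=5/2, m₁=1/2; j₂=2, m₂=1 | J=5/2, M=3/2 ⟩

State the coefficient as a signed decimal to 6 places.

-0.414039

j₁+j₂−J=2  J+j₁−j₂=3  J−j₁+j₂=2  j₁+j₂+J+1=8
(j₁±m₁, j₂±m₂, J±M) = (3,2,3,1,4,1)
P² = 216/35
sum k=1..2:
  [1] −1/4 = -1/4
  [2] +1/12 = 1/12
S = -1/6
C² = P²·S² = 6/35 ; C = -0.414039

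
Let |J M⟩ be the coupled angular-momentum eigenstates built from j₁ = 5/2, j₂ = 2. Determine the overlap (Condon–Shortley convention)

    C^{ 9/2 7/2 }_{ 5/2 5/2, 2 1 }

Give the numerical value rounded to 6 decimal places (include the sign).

+0.666667  (= +√(4/9))

√[10·0!5!4!/10! · 5!0!3!1!8!1!] = √(230400)
  +(−1)^0/∏(0,0,0,3,5,1)! = 1/720  (running 1/720)
⟨..|..⟩ = √(230400)·(1/720) = +0.666667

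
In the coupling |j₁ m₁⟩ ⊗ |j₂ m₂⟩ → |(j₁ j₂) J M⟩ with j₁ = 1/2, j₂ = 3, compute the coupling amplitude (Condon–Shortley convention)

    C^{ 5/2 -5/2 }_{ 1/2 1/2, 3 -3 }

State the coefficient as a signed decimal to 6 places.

+0.925820

√[6·1!0!5!/7! · 1!0!0!6!0!5!] = √(86400/7)
  +(−1)^0/∏(0,1,0,0,0,5)! = 1/120  (running 1/120)
⟨..|..⟩ = √(86400/7)·(1/120) = +0.925820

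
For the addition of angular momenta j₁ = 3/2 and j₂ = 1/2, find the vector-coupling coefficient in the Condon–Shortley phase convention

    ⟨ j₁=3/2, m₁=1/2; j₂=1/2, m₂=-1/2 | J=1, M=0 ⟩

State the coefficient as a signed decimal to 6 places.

j₁+j₂−J=1  J+j₁−j₂=2  J−j₁+j₂=0  j₁+j₂+J+1=4
(j₁±m₁, j₂±m₂, J±M) = (2,1,0,1,1,1)
P² = 1/2
sum k=0..0:
  [0] +1/1 = 1
S = 1
C² = P²·S² = 1/2 ; C = +0.707107

+0.707107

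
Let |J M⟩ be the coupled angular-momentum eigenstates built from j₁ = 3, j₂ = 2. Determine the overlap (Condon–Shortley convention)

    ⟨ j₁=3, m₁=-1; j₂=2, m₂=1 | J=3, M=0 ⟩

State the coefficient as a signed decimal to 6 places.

+0.182574

triangle: 2!·4!·2!/9! = 96/362880
(j±m)!: 2!·4!·3!·1!·3!·3! = 10368
prefactor² = (2J+1)·Δ·N² = 96/5
  k=1: −1/(1!·1!·3!·2!·1!·0!) = -1/12
  k=2: +1/(2!·0!·2!·1!·2!·1!) = 1/8
Σ = 1/24  ⇒  CG² = 96/5·1/24² = 1/30
CG = +√(1/30) = +0.182574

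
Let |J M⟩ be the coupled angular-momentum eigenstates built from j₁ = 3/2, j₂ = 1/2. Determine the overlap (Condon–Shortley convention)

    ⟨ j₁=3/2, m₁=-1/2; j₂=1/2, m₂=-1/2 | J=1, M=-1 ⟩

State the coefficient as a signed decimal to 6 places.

+0.500000

√[3·1!2!0!/4! · 1!2!0!1!0!2!] = √(1)
  +(−1)^0/∏(0,1,2,0,0,0)! = 1/2  (running 1/2)
⟨..|..⟩ = √(1)·(1/2) = +0.500000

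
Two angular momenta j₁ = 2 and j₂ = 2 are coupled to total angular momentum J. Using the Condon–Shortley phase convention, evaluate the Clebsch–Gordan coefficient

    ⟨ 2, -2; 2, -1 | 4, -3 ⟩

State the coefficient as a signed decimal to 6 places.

√[9·0!4!4!/9! · 0!4!1!3!1!7!] = √(10368)
  +(−1)^0/∏(0,0,4,1,0,3)! = 1/144  (running 1/144)
⟨..|..⟩ = √(10368)·(1/144) = +0.707107

+0.707107  (= +√(1/2))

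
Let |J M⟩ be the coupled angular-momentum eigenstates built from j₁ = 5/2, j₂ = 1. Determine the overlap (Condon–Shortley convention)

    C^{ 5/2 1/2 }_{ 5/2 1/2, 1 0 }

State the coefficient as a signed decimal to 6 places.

+√(1/35) = +0.169031

triangle: 1!·4!·1!/7! = 24/5040
(j±m)!: 3!·2!·1!·1!·3!·2! = 144
prefactor² = (2J+1)·Δ·N² = 144/35
  k=0: +1/(0!·1!·2!·1!·2!·0!) = 1/4
  k=1: −1/(1!·0!·1!·0!·3!·1!) = -1/6
Σ = 1/12  ⇒  CG² = 144/35·1/12² = 1/35
CG = +√(1/35) = +0.169031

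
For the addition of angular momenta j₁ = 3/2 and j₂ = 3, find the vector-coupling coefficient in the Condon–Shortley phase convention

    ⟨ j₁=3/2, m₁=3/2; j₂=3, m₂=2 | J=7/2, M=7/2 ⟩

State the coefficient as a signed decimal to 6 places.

+0.577350

j₁+j₂−J=1  J+j₁−j₂=2  J−j₁+j₂=5  j₁+j₂+J+1=9
(j₁±m₁, j₂±m₂, J±M) = (3,0,5,1,7,0)
P² = 19200
sum k=0..0:
  [0] +1/240 = 1/240
S = 1/240
C² = P²·S² = 1/3 ; C = +0.577350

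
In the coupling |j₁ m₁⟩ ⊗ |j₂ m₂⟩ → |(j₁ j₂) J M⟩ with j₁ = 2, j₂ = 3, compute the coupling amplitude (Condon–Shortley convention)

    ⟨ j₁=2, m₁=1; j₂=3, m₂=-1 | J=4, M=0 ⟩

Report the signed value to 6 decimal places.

+√(5/14) ≈ +0.597614

triangle: 1!*3!*5!/10! = 720/3628800
(j±m)!: 3!*1!*2!*4!*4!*4! = 165888
prefactor² = (2J+1)*Δ*N² = 10368/35
  k=0: +1/(0!*1!*1!*2!*2!*3!) = 1/24
  k=1: −1/(1!*0!*0!*1!*3!*4!) = -1/144
Σ = 5/144  ⇒  CG² = 10368/35*5/144² = 5/14
CG = +√(5/14) = +0.597614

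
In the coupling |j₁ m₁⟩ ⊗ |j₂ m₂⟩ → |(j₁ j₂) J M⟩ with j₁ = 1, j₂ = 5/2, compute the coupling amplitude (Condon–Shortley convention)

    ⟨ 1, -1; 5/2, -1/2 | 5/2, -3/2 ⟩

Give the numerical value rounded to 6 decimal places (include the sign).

−√(16/35) = -0.676123

j₁+j₂−J=1  J+j₁−j₂=1  J−j₁+j₂=4  j₁+j₂+J+1=7
(j₁±m₁, j₂±m₂, J±M) = (0,2,2,3,1,4)
P² = 576/35
sum k=1..1:
  [1] −1/6 = -1/6
S = -1/6
C² = P²·S² = 16/35 ; C = -0.676123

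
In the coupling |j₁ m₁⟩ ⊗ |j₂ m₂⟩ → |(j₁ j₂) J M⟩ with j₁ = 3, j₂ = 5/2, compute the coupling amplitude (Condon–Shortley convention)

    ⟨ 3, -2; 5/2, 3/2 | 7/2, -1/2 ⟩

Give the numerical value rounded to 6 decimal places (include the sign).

+0.563436  (= +√(20/63))

√[8·2!4!3!/10! · 1!5!4!1!3!4!] = √(9216/35)
  +(−1)^1/∏(1,1,4,3,0,0)! = -1/144  (running -1/144)
  +(−1)^2/∏(2,0,3,2,1,1)! = 1/24  (running 5/144)
⟨..|..⟩ = √(9216/35)·(5/144) = +0.563436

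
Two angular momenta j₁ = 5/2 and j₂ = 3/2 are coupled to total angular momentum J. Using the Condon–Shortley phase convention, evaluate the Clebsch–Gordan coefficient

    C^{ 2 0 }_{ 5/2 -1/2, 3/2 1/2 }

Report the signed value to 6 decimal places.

−√(1/14) ≈ -0.267261

j₁+j₂−J=2  J+j₁−j₂=3  J−j₁+j₂=1  j₁+j₂+J+1=7
(j₁±m₁, j₂±m₂, J±M) = (2,3,2,1,2,2)
P² = 8/7
sum k=1..2:
  [1] −1/2 = -1/2
  [2] +1/4 = 1/4
S = -1/4
C² = P²·S² = 1/14 ; C = -0.267261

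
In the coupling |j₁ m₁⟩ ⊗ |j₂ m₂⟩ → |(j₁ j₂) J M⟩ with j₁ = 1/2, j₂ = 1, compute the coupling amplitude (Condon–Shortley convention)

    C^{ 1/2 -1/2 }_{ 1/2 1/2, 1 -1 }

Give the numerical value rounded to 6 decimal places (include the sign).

+0.816497

√[2·1!0!1!/3! · 1!0!0!2!0!1!] = √(2/3)
  +(−1)^0/∏(0,1,0,0,0,1)! = 1  (running 1)
⟨..|..⟩ = √(2/3)·(1) = +0.816497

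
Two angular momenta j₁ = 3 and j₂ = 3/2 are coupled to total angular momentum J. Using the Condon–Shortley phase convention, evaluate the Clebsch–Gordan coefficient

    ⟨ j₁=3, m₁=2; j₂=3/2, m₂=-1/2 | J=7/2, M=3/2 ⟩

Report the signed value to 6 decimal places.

√[8·1!5!2!/9! · 5!1!1!2!5!2!] = √(6400/21)
  +(−1)^0/∏(0,1,1,1,4,1)! = 1/24  (running 1/24)
  +(−1)^1/∏(1,0,0,0,5,2)! = -1/240  (running 3/80)
⟨..|..⟩ = √(6400/21)·(3/80) = +0.654654

+0.654654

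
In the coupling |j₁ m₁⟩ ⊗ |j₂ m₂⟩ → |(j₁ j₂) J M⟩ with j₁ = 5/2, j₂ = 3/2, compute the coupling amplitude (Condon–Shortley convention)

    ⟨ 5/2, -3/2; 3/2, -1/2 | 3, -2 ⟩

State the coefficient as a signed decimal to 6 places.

j₁+j₂−J=1  J+j₁−j₂=4  J−j₁+j₂=2  j₁+j₂+J+1=8
(j₁±m₁, j₂±m₂, J±M) = (1,4,1,2,1,5)
P² = 48
sum k=0..1:
  [0] +1/24 = 1/24
  [1] −1/12 = -1/12
S = -1/24
C² = P²·S² = 1/12 ; C = -0.288675

−√(1/12) ≈ -0.288675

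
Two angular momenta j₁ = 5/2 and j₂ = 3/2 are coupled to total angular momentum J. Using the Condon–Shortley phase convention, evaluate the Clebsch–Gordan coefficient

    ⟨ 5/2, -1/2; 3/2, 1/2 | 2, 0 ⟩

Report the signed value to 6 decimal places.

−√(1/14) = -0.267261

j₁+j₂−J=2  J+j₁−j₂=3  J−j₁+j₂=1  j₁+j₂+J+1=7
(j₁±m₁, j₂±m₂, J±M) = (2,3,2,1,2,2)
P² = 8/7
sum k=1..2:
  [1] −1/2 = -1/2
  [2] +1/4 = 1/4
S = -1/4
C² = P²·S² = 1/14 ; C = -0.267261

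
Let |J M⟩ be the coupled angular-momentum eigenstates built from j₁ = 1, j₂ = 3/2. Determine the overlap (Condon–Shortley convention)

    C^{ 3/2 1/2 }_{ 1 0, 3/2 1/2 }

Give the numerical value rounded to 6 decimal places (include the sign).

−√(1/15) = -0.258199

triangle: 1!*1!*2!/5! = 2/120
(j±m)!: 1!*1!*2!*1!*2!*1! = 4
prefactor² = (2J+1)*Δ*N² = 4/15
  k=0: +1/(0!*1!*1!*2!*0!*0!) = 1/2
  k=1: −1/(1!*0!*0!*1!*1!*1!) = -1
Σ = -1/2  ⇒  CG² = 4/15*(-1/2)² = 1/15
CG = −√(1/15) = -0.258199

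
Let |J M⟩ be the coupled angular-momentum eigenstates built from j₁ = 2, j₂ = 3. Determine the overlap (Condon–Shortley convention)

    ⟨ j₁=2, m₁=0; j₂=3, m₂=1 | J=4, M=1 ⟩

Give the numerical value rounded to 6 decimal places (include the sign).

-0.327327  (= −√(3/28))

triangle: 1!×3!×5!/10! = 720/3628800
(j±m)!: 2!×2!×4!×2!×5!×3! = 138240
prefactor² = (2J+1)×Δ×N² = 1728/7
  k=0: +1/(0!×1!×2!×4!×1!×1!) = 1/48
  k=1: −1/(1!×0!×1!×3!×2!×2!) = -1/24
Σ = -1/48  ⇒  CG² = 1728/7×(-1/48)² = 3/28
CG = −√(3/28) = -0.327327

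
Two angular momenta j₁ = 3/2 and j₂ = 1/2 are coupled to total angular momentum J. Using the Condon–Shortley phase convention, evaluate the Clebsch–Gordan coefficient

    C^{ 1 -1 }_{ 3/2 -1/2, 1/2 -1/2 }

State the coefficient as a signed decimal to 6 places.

+√(1/4) = +0.500000

√[3·1!2!0!/4! · 1!2!0!1!0!2!] = √(1)
  +(−1)^0/∏(0,1,2,0,0,0)! = 1/2  (running 1/2)
⟨..|..⟩ = √(1)·(1/2) = +0.500000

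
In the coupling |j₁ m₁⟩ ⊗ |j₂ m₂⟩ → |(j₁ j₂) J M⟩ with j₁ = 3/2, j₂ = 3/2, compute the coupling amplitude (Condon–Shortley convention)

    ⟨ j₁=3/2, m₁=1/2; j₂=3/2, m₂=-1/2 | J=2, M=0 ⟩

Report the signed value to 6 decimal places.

+0.500000  (= +√(1/4))

j₁+j₂−J=1  J+j₁−j₂=2  J−j₁+j₂=2  j₁+j₂+J+1=6
(j₁±m₁, j₂±m₂, J±M) = (2,1,1,2,2,2)
P² = 4/9
sum k=0..1:
  [0] +1/1 = 1
  [1] −1/4 = -1/4
S = 3/4
C² = P²·S² = 1/4 ; C = +0.500000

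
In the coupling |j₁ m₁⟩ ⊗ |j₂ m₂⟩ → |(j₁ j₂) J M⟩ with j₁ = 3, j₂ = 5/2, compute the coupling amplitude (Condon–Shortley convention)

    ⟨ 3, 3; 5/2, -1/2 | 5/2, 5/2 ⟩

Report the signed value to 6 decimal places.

√[6·3!3!2!/9! · 6!0!2!3!5!0!] = √(8640/7)
  +(−1)^0/∏(0,3,0,2,3,0)! = 1/72  (running 1/72)
⟨..|..⟩ = √(8640/7)·(1/72) = +0.487950

+0.487950  (= +√(5/21))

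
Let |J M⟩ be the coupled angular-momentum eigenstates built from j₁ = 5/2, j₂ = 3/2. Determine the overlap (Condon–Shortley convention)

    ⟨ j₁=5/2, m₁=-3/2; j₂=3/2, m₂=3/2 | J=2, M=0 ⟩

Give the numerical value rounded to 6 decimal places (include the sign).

+0.654654  (= +√(3/7))

√[5·2!3!1!/7! · 1!4!3!0!2!2!] = √(48/7)
  +(−1)^2/∏(2,0,2,1,1,0)! = 1/4  (running 1/4)
⟨..|..⟩ = √(48/7)·(1/4) = +0.654654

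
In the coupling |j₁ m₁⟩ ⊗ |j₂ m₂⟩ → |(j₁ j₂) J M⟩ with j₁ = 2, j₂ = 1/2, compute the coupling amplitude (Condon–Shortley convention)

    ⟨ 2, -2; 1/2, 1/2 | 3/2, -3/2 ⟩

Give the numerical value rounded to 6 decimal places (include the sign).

j₁+j₂−J=1  J+j₁−j₂=3  J−j₁+j₂=0  j₁+j₂+J+1=5
(j₁±m₁, j₂±m₂, J±M) = (0,4,1,0,0,3)
P² = 144/5
sum k=1..1:
  [1] −1/6 = -1/6
S = -1/6
C² = P²·S² = 4/5 ; C = -0.894427

−√(4/5) = -0.894427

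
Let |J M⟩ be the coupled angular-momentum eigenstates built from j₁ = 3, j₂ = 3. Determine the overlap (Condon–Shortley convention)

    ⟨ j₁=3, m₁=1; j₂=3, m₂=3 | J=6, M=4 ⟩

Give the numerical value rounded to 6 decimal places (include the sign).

+0.476731

√[13·0!6!6!/13! · 4!2!6!0!10!2!] = √(2985984000/11)
  +(−1)^0/∏(0,0,2,6,4,0)! = 1/34560  (running 1/34560)
⟨..|..⟩ = √(2985984000/11)·(1/34560) = +0.476731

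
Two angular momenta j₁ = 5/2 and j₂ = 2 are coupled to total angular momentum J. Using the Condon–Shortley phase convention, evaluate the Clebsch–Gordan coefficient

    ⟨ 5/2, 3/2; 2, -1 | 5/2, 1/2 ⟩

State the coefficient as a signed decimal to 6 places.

+√(6/35) = +0.414039

j₁+j₂−J=2  J+j₁−j₂=3  J−j₁+j₂=2  j₁+j₂+J+1=8
(j₁±m₁, j₂±m₂, J±M) = (4,1,1,3,3,2)
P² = 216/35
sum k=0..1:
  [0] +1/4 = 1/4
  [1] −1/12 = -1/12
S = 1/6
C² = P²·S² = 6/35 ; C = +0.414039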